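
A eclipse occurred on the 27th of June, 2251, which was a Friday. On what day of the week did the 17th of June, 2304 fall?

From June 27, 2251 to June 27, 2303: 52 years, of which 12 contain a Feb 29 — 40×365 + 12×366 = 18992 days.
(2300 is not a leap year (divisible by 100 but not 400).)
June 2303: 30 − 27 = 3 days remain.
Then 11 full months totalling 336 days.
June 1–17, 2304: 17 days.
Residual: 356 days.
Total: 19348 days.
19348 is a multiple of 7, so the 17th of June, 2304 falls on the same weekday: Friday.

Friday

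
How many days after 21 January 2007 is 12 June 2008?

508

Day-of-year of January 21, 2007: 21.
Day-of-year of June 12, 2008: 164.
2007 has 365 days, so 365 − 21 = 344 days remain in 2007.
Total: 344 + 164 = 508 days.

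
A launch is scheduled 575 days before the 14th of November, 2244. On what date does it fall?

the 19th of April, 2243

Count 575 days before November 14, 2244:
Day-of-year of April 19, 2243: 109.
Day-of-year of November 14, 2244: 319.
2243 has 365 days, so 365 − 109 = 256 days remain in 2243.
Total: 256 + 319 = 575 days.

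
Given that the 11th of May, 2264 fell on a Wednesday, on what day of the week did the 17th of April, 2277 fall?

Day-of-year of May 11, 2264: 132.
Day-of-year of April 17, 2277: 107.
2264 has 366 days, so 366 − 132 = 234 days remain in 2264.
Full years 2265–2276: 9 common + 3 leap = 9×365 + 3×366 = 4383 days.
Total: 234 + 4383 + 107 = 4724 days.
4724 mod 7 = 6, so 6 days after Wednesday is Tuesday.

Tuesday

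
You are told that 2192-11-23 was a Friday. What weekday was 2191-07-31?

Sunday

Count forward from the earlier date (July 31, 2191) to the later (November 23, 2192):
July 31, 2191 → July 31, 2192: 366 days (2192 is a leap year).
July 2192: 31 − 31 = 0 days remain.
Then August (31), September (30), October (31): 31 + 30 + 31 = 92 days.
November 1–23, 2192: 23 days.
Residual: 115 days.
Total: 481 days.
481 mod 7 = 5, so 5 days before Friday is Sunday.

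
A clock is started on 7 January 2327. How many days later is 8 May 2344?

6331

From January 7, 2327 to January 7, 2344: 17 years, of which 4 contain a Feb 29 — 13×365 + 4×366 = 6209 days.
January 2344: 31 − 7 = 24 days remain.
Then February 2344 (29), March (31), April (30): 29 + 31 + 30 = 90 days.
May 1–8, 2344: 8 days.
Residual: 122 days.
Total: 6331 days.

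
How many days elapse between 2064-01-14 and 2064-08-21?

January 2064: 31 − 14 = 17 days remain.
Then February 2064 (29), March (31), April (30), May (31), June (30), July (31): 29 + 31 + 30 + 31 + 30 + 31 = 182 days.
August 1–21, 2064: 21 days.
Total: 17 + 182 + 21 = 220 days.

220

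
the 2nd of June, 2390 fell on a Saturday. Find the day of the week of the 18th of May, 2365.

Tuesday

Count forward from the earlier date (May 18, 2365) to the later (June 2, 2390):
Day-of-year of May 18, 2365: 138.
Day-of-year of June 2, 2390: 153.
2365 has 365 days, so 365 − 138 = 227 days remain in 2365.
Full years 2366–2389: 18 common + 6 leap = 18×365 + 6×366 = 8766 days.
Total: 227 + 8766 + 153 = 9146 days.
9146 mod 7 = 4, so 4 days before Saturday is Tuesday.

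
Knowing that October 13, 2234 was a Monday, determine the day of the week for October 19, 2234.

Sunday

Within October 2234: 19 − 13 = 6 days.
6 mod 7 = 6, so 6 days after Monday is Sunday.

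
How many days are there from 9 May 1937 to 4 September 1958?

Day-of-year of May 9, 1937: 129.
Day-of-year of September 4, 1958: 247.
1937 has 365 days, so 365 − 129 = 236 days remain in 1937.
Full years 1938–1957: 15 common + 5 leap = 15×365 + 5×366 = 7305 days.
Total: 236 + 7305 + 247 = 7788 days.

7788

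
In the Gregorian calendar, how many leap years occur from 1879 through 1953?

18

Years divisible by 4: 1880, 1884, …, 1952 — 19 in all.
Of these, 1900 is divisible by 100 but not 400, so not leap.
Leap years: 19 − 1 = 18.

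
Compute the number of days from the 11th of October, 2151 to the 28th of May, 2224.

26527

From October 11, 2151 to October 11, 2223: 72 years, of which 17 contain a Feb 29 — 55×365 + 17×366 = 26297 days.
(2200 is not a leap year (divisible by 100 but not 400).)
October 2223: 31 − 11 = 20 days remain.
Then November (30), December (31), January (31), February 2224 (29), March (31), April (30): 30 + 31 + 31 + 29 + 31 + 30 = 182 days.
May 1–28, 2224: 28 days.
Residual: 230 days.
Total: 26527 days.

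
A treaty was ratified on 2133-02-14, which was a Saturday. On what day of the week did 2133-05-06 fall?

February 2133: 28 − 14 = 14 days remain (2133 is not a leap year, so February has 28 days).
Then March (31), April (30): 31 + 30 = 61 days.
May 1–6, 2133: 6 days.
Total: 14 + 61 + 6 = 81 days.
81 mod 7 = 4, so 4 days after Saturday is Wednesday.

Wednesday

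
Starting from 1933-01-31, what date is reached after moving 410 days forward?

1934-03-17

Count 410 days after January 31, 1933:
January 1933: 31 − 31 = 0 days remain.
Then 13 full months totalling 393 days.
March 1–17, 1934: 17 days.
Total: 0 + 393 + 17 = 410 days.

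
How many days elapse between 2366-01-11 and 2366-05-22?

January 2366: 31 − 11 = 20 days remain.
Then February 2366 (28), March (31), April (30): 28 + 31 + 30 = 89 days.
May 1–22, 2366: 22 days.
Total: 20 + 89 + 22 = 131 days.

131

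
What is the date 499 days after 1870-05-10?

1871-09-21

Count 499 days after May 10, 1870:
May 10, 1870 → May 10, 1871: 365 days.
May 1871: 31 − 10 = 21 days remain.
Then June (30), July (31), August (31): 30 + 31 + 31 = 92 days.
September 1–21, 1871: 21 days.
Residual: 134 days.
Total: 499 days.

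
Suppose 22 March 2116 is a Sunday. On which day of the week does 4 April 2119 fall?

March 22, 2116 → March 22, 2117: 365 days.
March 22, 2117 → March 22, 2118: 365 days.
March 22, 2118 → March 22, 2119: 365 days.
March 2119: 31 − 22 = 9 days remain.
April 1–4, 2119: 4 days.
Residual: 13 days.
Total: 1108 days.
1108 mod 7 = 2, so 2 days after Sunday is Tuesday.

Tuesday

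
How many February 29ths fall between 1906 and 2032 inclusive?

Years divisible by 4: 1908, 1912, …, 2032 — 32 in all.
2000 is divisible by 400, so still leap.
No century exceptions apply. Count: 32.

32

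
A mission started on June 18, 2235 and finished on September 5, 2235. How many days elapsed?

79

June 2235: 30 − 18 = 12 days remain.
Then July (31), August (31): 31 + 31 = 62 days.
September 1–5, 2235: 5 days.
Total: 12 + 62 + 5 = 79 days.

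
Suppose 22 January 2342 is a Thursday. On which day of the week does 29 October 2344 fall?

Day-of-year of January 22, 2342: 22.
Day-of-year of October 29, 2344: 303.
2342 has 365 days, so 365 − 22 = 343 days remain in 2342.
Full years: 2343: 365. Sum = 365.
Total: 343 + 365 + 303 = 1011 days.
1011 mod 7 = 3, so 3 days after Thursday is Sunday.

Sunday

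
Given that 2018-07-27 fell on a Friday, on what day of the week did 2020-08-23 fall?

July 27, 2018 → July 27, 2019: 365 days.
July 27, 2019 → July 27, 2020: 366 days (2020 is a leap year).
July 2020: 31 − 27 = 4 days remain.
August 1–23, 2020: 23 days.
Residual: 27 days.
Total: 758 days.
758 mod 7 = 2, so 2 days after Friday is Sunday.

Sunday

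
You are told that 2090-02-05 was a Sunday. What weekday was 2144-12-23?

Wednesday

From February 5, 2090 to February 5, 2144: 54 years, of which 12 contain a Feb 29 — 42×365 + 12×366 = 19722 days.
(2100 is not a leap year (divisible by 100 but not 400).)
February 2144: 29 − 5 = 24 days remain (2144 is a leap year, so February has 29 days).
Then 9 full months totalling 275 days.
December 1–23, 2144: 23 days.
Residual: 322 days.
Total: 20044 days.
20044 mod 7 = 3, so 3 days after Sunday is Wednesday.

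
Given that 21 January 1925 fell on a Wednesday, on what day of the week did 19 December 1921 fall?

Count forward from the earlier date (December 19, 1921) to the later (January 21, 1925):
Day-of-year of December 19, 1921: 353.
Day-of-year of January 21, 1925: 21.
1921 has 365 days, so 365 − 353 = 12 days remain in 1921.
Full years: 1922: 365; 1923: 365; 1924: 366. Sum = 1096.
Total: 12 + 1096 + 21 = 1129 days.
1129 mod 7 = 2, so 2 days before Wednesday is Monday.

Monday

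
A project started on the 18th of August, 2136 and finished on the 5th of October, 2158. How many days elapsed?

8083

From August 18, 2136 to August 18, 2158: 22 years, of which 5 contain a Feb 29 — 17×365 + 5×366 = 8035 days.
August 2158: 31 − 18 = 13 days remain.
Then September (30): 30 days.
October 1–5, 2158: 5 days.
Residual: 48 days.
Total: 8083 days.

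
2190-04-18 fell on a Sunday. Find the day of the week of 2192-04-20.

Friday

April 2190: 30 − 18 = 12 days remain.
Then 23 full months totalling 701 days.
April 1–20, 2192: 20 days.
Total: 12 + 701 + 20 = 733 days.
733 mod 7 = 5, so 5 days after Sunday is Friday.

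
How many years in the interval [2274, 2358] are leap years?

Years divisible by 4: 2276, 2280, …, 2356 — 21 in all.
Of these, 2300 is divisible by 100 but not 400, so not leap.
Leap years: 21 − 1 = 20.

20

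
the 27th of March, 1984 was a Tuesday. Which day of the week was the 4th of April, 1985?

March 1984: 31 − 27 = 4 days remain.
Then 12 full months totalling 365 days.
April 1–4, 1985: 4 days.
Total: 4 + 365 + 4 = 373 days.
373 mod 7 = 2, so 2 days after Tuesday is Thursday.

Thursday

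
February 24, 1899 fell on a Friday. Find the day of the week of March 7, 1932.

Monday

Day-of-year of February 24, 1899: 55.
Day-of-year of March 7, 1932: 67.
1899 has 365 days, so 365 − 55 = 310 days remain in 1899.
Full years 1900–1931: 25 common + 7 leap = 25×365 + 7×366 = 11687 days.
Total: 310 + 11687 + 67 = 12064 days.
12064 mod 7 = 3, so 3 days after Friday is Monday.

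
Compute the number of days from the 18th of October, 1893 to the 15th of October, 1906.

4744

Day-of-year of October 18, 1893: 291.
Day-of-year of October 15, 1906: 288.
1893 has 365 days, so 365 − 291 = 74 days remain in 1893.
Full years 1894–1905: 10 common + 2 leap = 10×365 + 2×366 = 4382 days.
Total: 74 + 4382 + 288 = 4744 days.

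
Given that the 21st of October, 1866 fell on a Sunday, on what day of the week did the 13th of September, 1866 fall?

Count forward from the earlier date (September 13, 1866) to the later (October 21, 1866):
September 1866: 30 − 13 = 17 days remain.
October 1–21, 1866: 21 days.
Total: 17 + 21 = 38 days.
38 mod 7 = 3, so 3 days before Sunday is Thursday.

Thursday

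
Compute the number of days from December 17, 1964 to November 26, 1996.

11667

From December 17, 1964 to December 17, 1995: 31 years, of which 7 contain a Feb 29 — 24×365 + 7×366 = 11322 days.
December 1995: 31 − 17 = 14 days remain.
Then 10 full months totalling 305 days.
November 1–26, 1996: 26 days.
Residual: 345 days.
Total: 11667 days.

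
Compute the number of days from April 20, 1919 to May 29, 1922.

Day-of-year of April 20, 1919: 110.
Day-of-year of May 29, 1922: 149.
1919 has 365 days, so 365 − 110 = 255 days remain in 1919.
Full years: 1920: 366; 1921: 365. Sum = 731.
Total: 255 + 731 + 149 = 1135 days.

1135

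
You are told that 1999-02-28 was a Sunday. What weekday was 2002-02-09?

Saturday

Day-of-year of February 28, 1999: 59.
Day-of-year of February 9, 2002: 40.
1999 has 365 days, so 365 − 59 = 306 days remain in 1999.
Full years: 2000: 366; 2001: 365. Sum = 731.
Total: 306 + 731 + 40 = 1077 days.
1077 mod 7 = 6, so 6 days after Sunday is Saturday.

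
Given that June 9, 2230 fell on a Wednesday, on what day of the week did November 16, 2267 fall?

Day-of-year of June 9, 2230: 160.
Day-of-year of November 16, 2267: 320.
2230 has 365 days, so 365 − 160 = 205 days remain in 2230.
Full years 2231–2266: 27 common + 9 leap = 27×365 + 9×366 = 13149 days.
Total: 205 + 13149 + 320 = 13674 days.
13674 mod 7 = 3, so 3 days after Wednesday is Saturday.

Saturday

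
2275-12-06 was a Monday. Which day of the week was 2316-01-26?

Day-of-year of December 6, 2275: 340.
Day-of-year of January 26, 2316: 26.
2275 has 365 days, so 365 − 340 = 25 days remain in 2275.
Full years 2276–2315: 31 common + 9 leap = 31×365 + 9×366 = 14609 days.
Total: 25 + 14609 + 26 = 14660 days.
14660 mod 7 = 2, so 2 days after Monday is Wednesday.

Wednesday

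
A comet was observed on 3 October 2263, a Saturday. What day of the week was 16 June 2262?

Monday

Count forward from the earlier date (June 16, 2262) to the later (October 3, 2263):
June 16, 2262 → June 16, 2263: 365 days.
June 2263: 30 − 16 = 14 days remain.
Then July (31), August (31), September (30): 31 + 31 + 30 = 92 days.
October 1–3, 2263: 3 days.
Residual: 109 days.
Total: 474 days.
474 mod 7 = 5, so 5 days before Saturday is Monday.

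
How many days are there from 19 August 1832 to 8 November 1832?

81

August 1832: 31 − 19 = 12 days remain.
Then September (30), October (31): 30 + 31 = 61 days.
November 1–8, 1832: 8 days.
Total: 12 + 61 + 8 = 81 days.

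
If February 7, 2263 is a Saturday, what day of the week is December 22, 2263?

Tuesday

February 2263: 28 − 7 = 21 days remain (2263 is not a leap year, so February has 28 days).
Then 9 full months totalling 275 days.
December 1–22, 2263: 22 days.
Total: 21 + 275 + 22 = 318 days.
318 mod 7 = 3, so 3 days after Saturday is Tuesday.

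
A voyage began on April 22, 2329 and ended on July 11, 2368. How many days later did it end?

14325

From April 22, 2329 to April 22, 2368: 39 years, of which 10 contain a Feb 29 — 29×365 + 10×366 = 14245 days.
April 2368: 30 − 22 = 8 days remain.
Then May (31), June (30): 31 + 30 = 61 days.
July 1–11, 2368: 11 days.
Residual: 80 days.
Total: 14325 days.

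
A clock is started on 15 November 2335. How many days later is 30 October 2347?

Day-of-year of November 15, 2335: 319.
Day-of-year of October 30, 2347: 303.
2335 has 365 days, so 365 − 319 = 46 days remain in 2335.
Full years 2336–2346: 8 common + 3 leap = 8×365 + 3×366 = 4018 days.
Total: 46 + 4018 + 303 = 4367 days.

4367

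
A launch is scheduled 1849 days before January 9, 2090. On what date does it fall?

December 17, 2084

Count 1849 days before January 9, 2090:
December 17, 2084 → December 17, 2085: 365 days.
December 17, 2085 → December 17, 2086: 365 days.
December 17, 2086 → December 17, 2087: 365 days.
December 17, 2087 → December 17, 2088: 366 days (2088 is a leap year).
December 17, 2088 → December 17, 2089: 365 days.
December 2089: 31 − 17 = 14 days remain.
January 1–9, 2090: 9 days.
Residual: 23 days.
Total: 1849 days.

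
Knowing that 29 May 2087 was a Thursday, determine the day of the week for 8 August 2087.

Friday

May 2087: 31 − 29 = 2 days remain.
Then June (30), July (31): 30 + 31 = 61 days.
August 1–8, 2087: 8 days.
Total: 2 + 61 + 8 = 71 days.
71 mod 7 = 1, so 1 day after Thursday is Friday.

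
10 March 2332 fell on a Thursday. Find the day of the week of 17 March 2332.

Within March 2332: 17 − 10 = 7 days.
7 is a multiple of 7, so 17 March 2332 falls on the same weekday: Thursday.

Thursday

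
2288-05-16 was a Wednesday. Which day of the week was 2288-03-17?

Saturday

Count forward from the earlier date (March 17, 2288) to the later (May 16, 2288):
March 2288: 31 − 17 = 14 days remain.
Then April (30): 30 days.
May 1–16, 2288: 16 days.
Total: 14 + 30 + 16 = 60 days.
60 mod 7 = 4, so 4 days before Wednesday is Saturday.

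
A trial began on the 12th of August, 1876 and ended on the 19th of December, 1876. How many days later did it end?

August 1876: 31 − 12 = 19 days remain.
Then September (30), October (31), November (30): 30 + 31 + 30 = 91 days.
December 1–19, 1876: 19 days.
Total: 19 + 91 + 19 = 129 days.

129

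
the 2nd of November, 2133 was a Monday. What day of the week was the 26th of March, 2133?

Count forward from the earlier date (March 26, 2133) to the later (November 2, 2133):
March 2133: 31 − 26 = 5 days remain.
Then April (30), May (31), June (30), July (31), August (31), September (30), October (31): 30 + 31 + 30 + 31 + 31 + 30 + 31 = 214 days.
November 1–2, 2133: 2 days.
Total: 5 + 214 + 2 = 221 days.
221 mod 7 = 4, so 4 days before Monday is Thursday.

Thursday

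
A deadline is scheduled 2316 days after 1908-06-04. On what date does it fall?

1914-10-07

Count 2316 days after June 4, 1908:
June 4, 1908 → June 4, 1909: 365 days.
June 4, 1909 → June 4, 1910: 365 days.
June 4, 1910 → June 4, 1911: 365 days.
June 4, 1911 → June 4, 1912: 366 days (1912 is a leap year).
June 4, 1912 → June 4, 1913: 365 days.
June 4, 1913 → June 4, 1914: 365 days.
June 1914: 30 − 4 = 26 days remain.
Then July (31), August (31), September (30): 31 + 31 + 30 = 92 days.
October 1–7, 1914: 7 days.
Residual: 125 days.
Total: 2316 days.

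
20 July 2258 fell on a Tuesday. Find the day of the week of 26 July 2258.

Monday

Within July 2258: 26 − 20 = 6 days.
6 mod 7 = 6, so 6 days after Tuesday is Monday.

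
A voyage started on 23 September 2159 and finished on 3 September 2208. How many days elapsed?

From September 23, 2159 to September 23, 2207: 48 years, of which 11 contain a Feb 29 — 37×365 + 11×366 = 17531 days.
(2200 is not a leap year (divisible by 100 but not 400).)
September 2207: 30 − 23 = 7 days remain.
Then 11 full months totalling 336 days.
September 1–3, 2208: 3 days.
Residual: 346 days.
Total: 17877 days.

17877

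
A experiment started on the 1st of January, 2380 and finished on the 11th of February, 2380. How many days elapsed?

January 2380: 31 − 1 = 30 days remain.
February 1–11, 2380: 11 days (2380 is a leap year).
Total: 30 + 11 = 41 days.

41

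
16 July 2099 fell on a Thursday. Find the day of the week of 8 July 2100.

Thursday

July 2099: 31 − 16 = 15 days remain.
Then 11 full months totalling 334 days.
July 1–8, 2100: 8 days.
Total: 15 + 334 + 8 = 357 days.
357 is a multiple of 7, so 8 July 2100 falls on the same weekday: Thursday.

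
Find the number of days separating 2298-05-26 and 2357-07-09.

Day-of-year of May 26, 2298: 146.
Day-of-year of July 9, 2357: 190.
2298 has 365 days, so 365 − 146 = 219 days remain in 2298.
Full years 2299–2356: 44 common + 14 leap = 44×365 + 14×366 = 21184 days.
Total: 219 + 21184 + 190 = 21593 days.

21593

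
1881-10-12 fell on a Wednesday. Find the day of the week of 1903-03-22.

From October 12, 1881 to October 12, 1902: 21 years, of which 4 contain a Feb 29 — 17×365 + 4×366 = 7669 days.
(1900 is not a leap year (divisible by 100 but not 400).)
October 1902: 31 − 12 = 19 days remain.
Then November (30), December (31), January (31), February 1903 (28): 30 + 31 + 31 + 28 = 120 days.
March 1–22, 1903: 22 days.
Residual: 161 days.
Total: 7830 days.
7830 mod 7 = 4, so 4 days after Wednesday is Sunday.

Sunday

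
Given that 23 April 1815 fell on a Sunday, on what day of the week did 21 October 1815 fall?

April 1815: 30 − 23 = 7 days remain.
Then May (31), June (30), July (31), August (31), September (30): 31 + 30 + 31 + 31 + 30 = 153 days.
October 1–21, 1815: 21 days.
Total: 7 + 153 + 21 = 181 days.
181 mod 7 = 6, so 6 days after Sunday is Saturday.

Saturday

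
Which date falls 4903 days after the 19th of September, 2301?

the 21st of February, 2315

Count 4903 days after September 19, 2301:
From September 19, 2301 to September 19, 2314: 13 years, of which 3 contain a Feb 29 — 10×365 + 3×366 = 4748 days.
September 2314: 30 − 19 = 11 days remain.
Then October (31), November (30), December (31), January (31): 31 + 30 + 31 + 31 = 123 days.
February 1–21, 2315: 21 days (2315 is not a leap year).
Residual: 155 days.
Total: 4903 days.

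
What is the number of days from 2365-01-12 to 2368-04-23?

Day-of-year of January 12, 2365: 12.
Day-of-year of April 23, 2368: 114.
2365 has 365 days, so 365 − 12 = 353 days remain in 2365.
Full years: 2366: 365; 2367: 365. Sum = 730.
Total: 353 + 730 + 114 = 1197 days.

1197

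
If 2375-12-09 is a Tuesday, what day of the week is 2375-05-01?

Thursday

Count forward from the earlier date (May 1, 2375) to the later (December 9, 2375):
May 2375: 31 − 1 = 30 days remain.
Then June (30), July (31), August (31), September (30), October (31), November (30): 30 + 31 + 31 + 30 + 31 + 30 = 183 days.
December 1–9, 2375: 9 days.
Total: 30 + 183 + 9 = 222 days.
222 mod 7 = 5, so 5 days before Tuesday is Thursday.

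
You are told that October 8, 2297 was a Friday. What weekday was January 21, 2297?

Thursday

Count forward from the earlier date (January 21, 2297) to the later (October 8, 2297):
January 2297: 31 − 21 = 10 days remain.
Then February 2297 (28), March (31), April (30), May (31), June (30), July (31), August (31), September (30): 28 + 31 + 30 + 31 + 30 + 31 + 31 + 30 = 242 days.
October 1–8, 2297: 8 days.
Total: 10 + 242 + 8 = 260 days.
260 mod 7 = 1, so 1 day before Friday is Thursday.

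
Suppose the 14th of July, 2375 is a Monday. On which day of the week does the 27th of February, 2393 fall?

Day-of-year of July 14, 2375: 195.
Day-of-year of February 27, 2393: 58.
2375 has 365 days, so 365 − 195 = 170 days remain in 2375.
Full years 2376–2392: 12 common + 5 leap = 12×365 + 5×366 = 6210 days.
Total: 170 + 6210 + 58 = 6438 days.
6438 mod 7 = 5, so 5 days after Monday is Saturday.

Saturday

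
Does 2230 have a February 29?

No

2230 is not a leap year.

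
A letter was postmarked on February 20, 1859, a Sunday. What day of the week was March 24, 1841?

Wednesday

Count forward from the earlier date (March 24, 1841) to the later (February 20, 1859):
From March 24, 1841 to March 24, 1858: 17 years, of which 4 contain a Feb 29 — 13×365 + 4×366 = 6209 days.
March 1858: 31 − 24 = 7 days remain.
Then 10 full months totalling 306 days.
February 1–20, 1859: 20 days (1859 is not a leap year).
Residual: 333 days.
Total: 6542 days.
6542 mod 7 = 4, so 4 days before Sunday is Wednesday.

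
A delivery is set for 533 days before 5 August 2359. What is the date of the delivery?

18 February 2358

Count 533 days before August 5, 2359:
February 18, 2358 → February 18, 2359: 365 days.
February 2359: 28 − 18 = 10 days remain (2359 is not a leap year, so February has 28 days).
Then March (31), April (30), May (31), June (30), July (31): 31 + 30 + 31 + 30 + 31 = 153 days.
August 1–5, 2359: 5 days.
Residual: 168 days.
Total: 533 days.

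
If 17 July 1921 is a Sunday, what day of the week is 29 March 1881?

Tuesday

Count forward from the earlier date (March 29, 1881) to the later (July 17, 1921):
Day-of-year of March 29, 1881: 88.
Day-of-year of July 17, 1921: 198.
1881 has 365 days, so 365 − 88 = 277 days remain in 1881.
Full years 1882–1920: 30 common + 9 leap = 30×365 + 9×366 = 14244 days.
Total: 277 + 14244 + 198 = 14719 days.
14719 mod 7 = 5, so 5 days before Sunday is Tuesday.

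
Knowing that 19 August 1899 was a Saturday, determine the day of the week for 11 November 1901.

Monday

August 19, 1899 → August 19, 1900: 365 days (1900 is not a leap year (divisible by 100 but not 400)).
August 19, 1900 → August 19, 1901: 365 days.
August 1901: 31 − 19 = 12 days remain.
Then September (30), October (31): 30 + 31 = 61 days.
November 1–11, 1901: 11 days.
Residual: 84 days.
Total: 814 days.
814 mod 7 = 2, so 2 days after Saturday is Monday.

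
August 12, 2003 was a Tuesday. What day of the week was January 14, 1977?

Friday

Count forward from the earlier date (January 14, 1977) to the later (August 12, 2003):
From January 14, 1977 to January 14, 2003: 26 years, of which 6 contain a Feb 29 — 20×365 + 6×366 = 9496 days.
(2000 is a leap year (divisible by 400).)
January 2003: 31 − 14 = 17 days remain.
Then February 2003 (28), March (31), April (30), May (31), June (30), July (31): 28 + 31 + 30 + 31 + 30 + 31 = 181 days.
August 1–12, 2003: 12 days.
Residual: 210 days.
Total: 9706 days.
9706 mod 7 = 4, so 4 days before Tuesday is Friday.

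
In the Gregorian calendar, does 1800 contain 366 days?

No

1800 is not a leap year (divisible by 100 but not 400).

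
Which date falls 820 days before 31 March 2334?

1 January 2332

Count 820 days before March 31, 2334:
January 1, 2332 → January 1, 2333: 366 days (2332 is a leap year).
January 1, 2333 → January 1, 2334: 365 days.
January 2334: 31 − 1 = 30 days remain.
Then February 2334 (28): 28 days.
March 1–31, 2334: 31 days.
Residual: 89 days.
Total: 820 days.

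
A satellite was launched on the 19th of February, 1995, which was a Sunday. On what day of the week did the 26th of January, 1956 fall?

Count forward from the earlier date (January 26, 1956) to the later (February 19, 1995):
From January 26, 1956 to January 26, 1995: 39 years, of which 10 contain a Feb 29 — 29×365 + 10×366 = 14245 days.
January 1995: 31 − 26 = 5 days remain.
February 1–19, 1995: 19 days (1995 is not a leap year).
Residual: 24 days.
Total: 14269 days.
14269 mod 7 = 3, so 3 days before Sunday is Thursday.

Thursday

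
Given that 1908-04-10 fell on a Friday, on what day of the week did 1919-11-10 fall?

Monday

Day-of-year of April 10, 1908: 101.
Day-of-year of November 10, 1919: 314.
1908 has 366 days, so 366 − 101 = 265 days remain in 1908.
Full years 1909–1918: 8 common + 2 leap = 8×365 + 2×366 = 3652 days.
Total: 265 + 3652 + 314 = 4231 days.
4231 mod 7 = 3, so 3 days after Friday is Monday.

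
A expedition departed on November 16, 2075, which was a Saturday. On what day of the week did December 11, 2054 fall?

Friday

Count forward from the earlier date (December 11, 2054) to the later (November 16, 2075):
From December 11, 2054 to December 11, 2074: 20 years, of which 5 contain a Feb 29 — 15×365 + 5×366 = 7305 days.
December 2074: 31 − 11 = 20 days remain.
Then 10 full months totalling 304 days.
November 1–16, 2075: 16 days.
Residual: 340 days.
Total: 7645 days.
7645 mod 7 = 1, so 1 day before Saturday is Friday.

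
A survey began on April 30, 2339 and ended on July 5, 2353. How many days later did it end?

Day-of-year of April 30, 2339: 120.
Day-of-year of July 5, 2353: 186.
2339 has 365 days, so 365 − 120 = 245 days remain in 2339.
Full years 2340–2352: 9 common + 4 leap = 9×365 + 4×366 = 4749 days.
Total: 245 + 4749 + 186 = 5180 days.

5180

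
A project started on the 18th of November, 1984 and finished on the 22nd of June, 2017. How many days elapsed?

11904

Day-of-year of November 18, 1984: 323.
Day-of-year of June 22, 2017: 173.
1984 has 366 days, so 366 − 323 = 43 days remain in 1984.
Full years 1985–2016: 24 common + 8 leap = 24×365 + 8×366 = 11688 days.
Total: 43 + 11688 + 173 = 11904 days.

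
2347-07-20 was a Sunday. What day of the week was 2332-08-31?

Count forward from the earlier date (August 31, 2332) to the later (July 20, 2347):
Day-of-year of August 31, 2332: 244.
Day-of-year of July 20, 2347: 201.
2332 has 366 days, so 366 − 244 = 122 days remain in 2332.
Full years 2333–2346: 11 common + 3 leap = 11×365 + 3×366 = 5113 days.
Total: 122 + 5113 + 201 = 5436 days.
5436 mod 7 = 4, so 4 days before Sunday is Wednesday.

Wednesday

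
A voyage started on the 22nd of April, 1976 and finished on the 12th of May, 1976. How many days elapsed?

20

April 1976: 30 − 22 = 8 days remain.
May 1–12, 1976: 12 days.
Total: 8 + 12 = 20 days.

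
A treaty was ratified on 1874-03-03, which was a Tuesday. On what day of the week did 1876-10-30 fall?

March 1874: 31 − 3 = 28 days remain.
Then 30 full months totalling 914 days.
October 1–30, 1876: 30 days.
Total: 28 + 914 + 30 = 972 days.
972 mod 7 = 6, so 6 days after Tuesday is Monday.

Monday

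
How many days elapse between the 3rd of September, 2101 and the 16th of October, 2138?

13557

From September 3, 2101 to September 3, 2138: 37 years, of which 9 contain a Feb 29 — 28×365 + 9×366 = 13514 days.
September 2138: 30 − 3 = 27 days remain.
October 1–16, 2138: 16 days.
Residual: 43 days.
Total: 13557 days.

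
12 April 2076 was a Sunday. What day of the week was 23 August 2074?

Count forward from the earlier date (August 23, 2074) to the later (April 12, 2076):
August 2074: 31 − 23 = 8 days remain.
Then 19 full months totalling 578 days.
April 1–12, 2076: 12 days.
Total: 8 + 578 + 12 = 598 days.
598 mod 7 = 3, so 3 days before Sunday is Thursday.

Thursday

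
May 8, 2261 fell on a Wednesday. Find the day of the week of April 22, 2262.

Tuesday

Day-of-year of May 8, 2261: 128.
Day-of-year of April 22, 2262: 112.
2261 has 365 days, so 365 − 128 = 237 days remain in 2261.
Total: 237 + 112 = 349 days.
349 mod 7 = 6, so 6 days after Wednesday is Tuesday.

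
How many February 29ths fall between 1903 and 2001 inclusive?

25

Years divisible by 4: 1904, 1908, …, 2000 — 25 in all.
2000 is divisible by 400, so still leap.
No century exceptions apply. Count: 25.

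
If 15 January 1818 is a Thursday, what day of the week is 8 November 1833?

Friday

From January 15, 1818 to January 15, 1833: 15 years, of which 4 contain a Feb 29 — 11×365 + 4×366 = 5479 days.
January 1833: 31 − 15 = 16 days remain.
Then 9 full months totalling 273 days.
November 1–8, 1833: 8 days.
Residual: 297 days.
Total: 5776 days.
5776 mod 7 = 1, so 1 day after Thursday is Friday.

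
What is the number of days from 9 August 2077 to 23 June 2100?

8353

From August 9, 2077 to August 9, 2099: 22 years, of which 5 contain a Feb 29 — 17×365 + 5×366 = 8035 days.
August 2099: 31 − 9 = 22 days remain.
Then 9 full months totalling 273 days.
June 1–23, 2100: 23 days.
Residual: 318 days.
Total: 8353 days.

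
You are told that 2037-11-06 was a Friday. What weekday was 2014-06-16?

Monday

Count forward from the earlier date (June 16, 2014) to the later (November 6, 2037):
Day-of-year of June 16, 2014: 167.
Day-of-year of November 6, 2037: 310.
2014 has 365 days, so 365 − 167 = 198 days remain in 2014.
Full years 2015–2036: 16 common + 6 leap = 16×365 + 6×366 = 8036 days.
Total: 198 + 8036 + 310 = 8544 days.
8544 mod 7 = 4, so 4 days before Friday is Monday.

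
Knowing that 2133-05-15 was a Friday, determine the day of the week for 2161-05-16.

Saturday

From May 15, 2133 to May 15, 2161: 28 years, of which 7 contain a Feb 29 — 21×365 + 7×366 = 10227 days.
Within May 2161: 16 − 15 = 1 day.
Total: 10228 days.
10228 mod 7 = 1, so 1 day after Friday is Saturday.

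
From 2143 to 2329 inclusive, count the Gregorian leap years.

45

Years divisible by 4: 2144, 2148, …, 2328 — 47 in all.
Of these, 2200, 2300 are divisible by 100 but not 400, so not leap.
Leap years: 47 − 2 = 45.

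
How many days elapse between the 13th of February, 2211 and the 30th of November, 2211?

290

February 2211: 28 − 13 = 15 days remain (2211 is not a leap year, so February has 28 days).
Then March (31), April (30), May (31), June (30), July (31), August (31), September (30), October (31): 31 + 30 + 31 + 30 + 31 + 31 + 30 + 31 = 245 days.
November 1–30, 2211: 30 days.
Total: 15 + 245 + 30 = 290 days.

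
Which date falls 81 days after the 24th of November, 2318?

the 13th of February, 2319

Count 81 days after November 24, 2318:
November 2318: 30 − 24 = 6 days remain.
Then December (31), January (31): 31 + 31 = 62 days.
February 1–13, 2319: 13 days (2319 is not a leap year).
Residual: 81 days.
Total: 81 days.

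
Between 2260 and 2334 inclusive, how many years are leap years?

18

Years divisible by 4: 2260, 2264, …, 2332 — 19 in all.
Of these, 2300 is divisible by 100 but not 400, so not leap.
Leap years: 19 − 1 = 18.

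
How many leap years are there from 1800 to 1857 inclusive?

Years divisible by 4: 1800, 1804, …, 1856 — 15 in all.
Of these, 1800 is divisible by 100 but not 400, so not leap.
Leap years: 15 − 1 = 14.

14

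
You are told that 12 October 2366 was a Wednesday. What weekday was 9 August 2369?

October 12, 2366 → October 12, 2367: 365 days.
October 12, 2367 → October 12, 2368: 366 days (2368 is a leap year).
October 2368: 31 − 12 = 19 days remain.
Then 9 full months totalling 273 days.
August 1–9, 2369: 9 days.
Residual: 301 days.
Total: 1032 days.
1032 mod 7 = 3, so 3 days after Wednesday is Saturday.

Saturday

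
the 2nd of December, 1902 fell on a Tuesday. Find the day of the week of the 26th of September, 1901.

Count forward from the earlier date (September 26, 1901) to the later (December 2, 1902):
Day-of-year of September 26, 1901: 269.
Day-of-year of December 2, 1902: 336.
1901 has 365 days, so 365 − 269 = 96 days remain in 1901.
Total: 96 + 336 = 432 days.
432 mod 7 = 5, so 5 days before Tuesday is Thursday.

Thursday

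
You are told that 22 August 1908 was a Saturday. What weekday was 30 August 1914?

Sunday

August 22, 1908 → August 22, 1909: 365 days.
August 22, 1909 → August 22, 1910: 365 days.
August 22, 1910 → August 22, 1911: 365 days.
August 22, 1911 → August 22, 1912: 366 days (1912 is a leap year).
August 22, 1912 → August 22, 1913: 365 days.
August 22, 1913 → August 22, 1914: 365 days.
Within August 1914: 30 − 22 = 8 days.
Total: 2199 days.
2199 mod 7 = 1, so 1 day after Saturday is Sunday.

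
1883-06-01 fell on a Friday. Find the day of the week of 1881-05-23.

Monday

Count forward from the earlier date (May 23, 1881) to the later (June 1, 1883):
Day-of-year of May 23, 1881: 143.
Day-of-year of June 1, 1883: 152.
1881 has 365 days, so 365 − 143 = 222 days remain in 1881.
Full years: 1882: 365. Sum = 365.
Total: 222 + 365 + 152 = 739 days.
739 mod 7 = 4, so 4 days before Friday is Monday.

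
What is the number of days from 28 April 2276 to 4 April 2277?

341

April 2276: 30 − 28 = 2 days remain.
Then 11 full months totalling 335 days.
April 1–4, 2277: 4 days.
Total: 2 + 335 + 4 = 341 days.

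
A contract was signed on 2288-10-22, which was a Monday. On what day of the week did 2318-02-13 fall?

Wednesday

From October 22, 2288 to October 22, 2317: 29 years, of which 6 contain a Feb 29 — 23×365 + 6×366 = 10591 days.
(2300 is not a leap year (divisible by 100 but not 400).)
October 2317: 31 − 22 = 9 days remain.
Then November (30), December (31), January (31): 30 + 31 + 31 = 92 days.
February 1–13, 2318: 13 days (2318 is not a leap year).
Residual: 114 days.
Total: 10705 days.
10705 mod 7 = 2, so 2 days after Monday is Wednesday.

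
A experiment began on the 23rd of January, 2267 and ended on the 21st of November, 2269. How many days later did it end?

January 2267: 31 − 23 = 8 days remain.
Then 33 full months totalling 1004 days.
November 1–21, 2269: 21 days.
Total: 8 + 1004 + 21 = 1033 days.

1033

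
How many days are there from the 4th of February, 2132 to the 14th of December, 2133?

679

February 4, 2132 → February 4, 2133: 366 days (2132 is a leap year).
February 2133: 28 − 4 = 24 days remain (2133 is not a leap year, so February has 28 days).
Then 9 full months totalling 275 days.
December 1–14, 2133: 14 days.
Residual: 313 days.
Total: 679 days.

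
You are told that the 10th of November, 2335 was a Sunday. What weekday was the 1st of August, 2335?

Thursday

Count forward from the earlier date (August 1, 2335) to the later (November 10, 2335):
August 2335: 31 − 1 = 30 days remain.
Then September (30), October (31): 30 + 31 = 61 days.
November 1–10, 2335: 10 days.
Total: 30 + 61 + 10 = 101 days.
101 mod 7 = 3, so 3 days before Sunday is Thursday.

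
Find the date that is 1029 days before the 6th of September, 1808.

the 12th of November, 1805

Count 1029 days before September 6, 1808:
November 12, 1805 → November 12, 1806: 365 days.
November 12, 1806 → November 12, 1807: 365 days.
November 1807: 30 − 12 = 18 days remain.
Then 9 full months totalling 275 days.
September 1–6, 1808: 6 days.
Residual: 299 days.
Total: 1029 days.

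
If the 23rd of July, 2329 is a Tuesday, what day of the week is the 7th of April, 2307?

Count forward from the earlier date (April 7, 2307) to the later (July 23, 2329):
From April 7, 2307 to April 7, 2329: 22 years, of which 6 contain a Feb 29 — 16×365 + 6×366 = 8036 days.
April 2329: 30 − 7 = 23 days remain.
Then May (31), June (30): 31 + 30 = 61 days.
July 1–23, 2329: 23 days.
Residual: 107 days.
Total: 8143 days.
8143 mod 7 = 2, so 2 days before Tuesday is Sunday.

Sunday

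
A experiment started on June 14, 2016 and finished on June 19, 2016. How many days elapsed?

5

Within June 2016: 19 − 14 = 5 days.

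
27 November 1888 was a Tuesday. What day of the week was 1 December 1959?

Day-of-year of November 27, 1888: 332.
Day-of-year of December 1, 1959: 335.
1888 has 366 days, so 366 − 332 = 34 days remain in 1888.
Full years 1889–1958: 54 common + 16 leap = 54×365 + 16×366 = 25566 days.
Total: 34 + 25566 + 335 = 25935 days.
25935 is a multiple of 7, so 1 December 1959 falls on the same weekday: Tuesday.

Tuesday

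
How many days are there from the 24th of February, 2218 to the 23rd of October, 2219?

February 2218: 28 − 24 = 4 days remain (2218 is not a leap year, so February has 28 days).
Then 19 full months totalling 579 days.
October 1–23, 2219: 23 days.
Total: 4 + 579 + 23 = 606 days.

606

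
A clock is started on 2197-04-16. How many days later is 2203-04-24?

2198

Day-of-year of April 16, 2197: 106.
Day-of-year of April 24, 2203: 114.
2197 has 365 days, so 365 − 106 = 259 days remain in 2197.
Full years: 2198: 365; 2199: 365; 2200: 365; 2201: 365; 2202: 365. Sum = 1825.
Total: 259 + 1825 + 114 = 2198 days.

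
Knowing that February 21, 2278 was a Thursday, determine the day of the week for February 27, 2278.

Within February 2278: 27 − 21 = 6 days.
6 mod 7 = 6, so 6 days after Thursday is Wednesday.

Wednesday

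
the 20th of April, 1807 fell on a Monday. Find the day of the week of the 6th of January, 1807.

Count forward from the earlier date (January 6, 1807) to the later (April 20, 1807):
January 1807: 31 − 6 = 25 days remain.
Then February 1807 (28), March (31): 28 + 31 = 59 days.
April 1–20, 1807: 20 days.
Total: 25 + 59 + 20 = 104 days.
104 mod 7 = 6, so 6 days before Monday is Tuesday.

Tuesday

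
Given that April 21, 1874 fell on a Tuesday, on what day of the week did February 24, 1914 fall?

Tuesday

Day-of-year of April 21, 1874: 111.
Day-of-year of February 24, 1914: 55.
1874 has 365 days, so 365 − 111 = 254 days remain in 1874.
Full years 1875–1913: 30 common + 9 leap = 30×365 + 9×366 = 14244 days.
Total: 254 + 14244 + 55 = 14553 days.
14553 is a multiple of 7, so February 24, 1914 falls on the same weekday: Tuesday.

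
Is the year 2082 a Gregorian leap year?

No

2082 is not a leap year.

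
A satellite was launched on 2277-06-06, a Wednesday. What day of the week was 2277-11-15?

June 2277: 30 − 6 = 24 days remain.
Then July (31), August (31), September (30), October (31): 31 + 31 + 30 + 31 = 123 days.
November 1–15, 2277: 15 days.
Total: 24 + 123 + 15 = 162 days.
162 mod 7 = 1, so 1 day after Wednesday is Thursday.

Thursday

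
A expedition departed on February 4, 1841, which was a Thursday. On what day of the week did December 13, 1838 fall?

Count forward from the earlier date (December 13, 1838) to the later (February 4, 1841):
Day-of-year of December 13, 1838: 347.
Day-of-year of February 4, 1841: 35.
1838 has 365 days, so 365 − 347 = 18 days remain in 1838.
Full years: 1839: 365; 1840: 366. Sum = 731.
Total: 18 + 731 + 35 = 784 days.
784 is a multiple of 7, so December 13, 1838 falls on the same weekday: Thursday.

Thursday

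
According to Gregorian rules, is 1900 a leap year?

1900 is not a leap year (divisible by 100 but not 400).

No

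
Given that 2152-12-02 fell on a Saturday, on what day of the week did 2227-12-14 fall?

Friday

From December 2, 2152 to December 2, 2227: 75 years, of which 17 contain a Feb 29 — 58×365 + 17×366 = 27392 days.
(2200 is not a leap year (divisible by 100 but not 400).)
Within December 2227: 14 − 2 = 12 days.
Total: 27404 days.
27404 mod 7 = 6, so 6 days after Saturday is Friday.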